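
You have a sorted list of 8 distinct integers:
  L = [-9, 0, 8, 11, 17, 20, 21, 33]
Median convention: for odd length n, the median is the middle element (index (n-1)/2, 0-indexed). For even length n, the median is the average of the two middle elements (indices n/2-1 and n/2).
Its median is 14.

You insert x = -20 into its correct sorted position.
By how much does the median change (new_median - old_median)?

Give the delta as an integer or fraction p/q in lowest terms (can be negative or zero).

Answer: -3

Derivation:
Old median = 14
After inserting x = -20: new sorted = [-20, -9, 0, 8, 11, 17, 20, 21, 33]
New median = 11
Delta = 11 - 14 = -3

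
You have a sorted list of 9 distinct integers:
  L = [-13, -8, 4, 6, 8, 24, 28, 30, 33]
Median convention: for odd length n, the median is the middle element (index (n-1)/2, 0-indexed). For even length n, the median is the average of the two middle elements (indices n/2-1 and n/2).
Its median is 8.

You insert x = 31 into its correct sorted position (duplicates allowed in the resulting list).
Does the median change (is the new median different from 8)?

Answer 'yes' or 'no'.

Answer: yes

Derivation:
Old median = 8
Insert x = 31
New median = 16
Changed? yes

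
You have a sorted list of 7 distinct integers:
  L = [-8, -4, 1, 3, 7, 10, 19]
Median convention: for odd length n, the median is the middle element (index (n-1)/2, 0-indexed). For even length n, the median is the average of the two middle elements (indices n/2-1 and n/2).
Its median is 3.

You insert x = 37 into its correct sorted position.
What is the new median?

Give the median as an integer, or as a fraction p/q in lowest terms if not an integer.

Old list (sorted, length 7): [-8, -4, 1, 3, 7, 10, 19]
Old median = 3
Insert x = 37
Old length odd (7). Middle was index 3 = 3.
New length even (8). New median = avg of two middle elements.
x = 37: 7 elements are < x, 0 elements are > x.
New sorted list: [-8, -4, 1, 3, 7, 10, 19, 37]
New median = 5

Answer: 5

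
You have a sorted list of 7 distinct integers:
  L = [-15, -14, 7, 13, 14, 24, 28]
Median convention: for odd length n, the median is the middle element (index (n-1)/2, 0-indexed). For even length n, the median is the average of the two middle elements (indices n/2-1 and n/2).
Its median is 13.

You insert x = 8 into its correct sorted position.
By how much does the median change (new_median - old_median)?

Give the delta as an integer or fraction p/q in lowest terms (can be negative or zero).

Old median = 13
After inserting x = 8: new sorted = [-15, -14, 7, 8, 13, 14, 24, 28]
New median = 21/2
Delta = 21/2 - 13 = -5/2

Answer: -5/2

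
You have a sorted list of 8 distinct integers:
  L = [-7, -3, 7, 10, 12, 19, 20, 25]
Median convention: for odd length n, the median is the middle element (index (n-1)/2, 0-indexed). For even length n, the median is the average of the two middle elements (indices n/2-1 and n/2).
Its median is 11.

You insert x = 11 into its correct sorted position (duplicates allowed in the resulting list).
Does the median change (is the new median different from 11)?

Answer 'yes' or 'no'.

Old median = 11
Insert x = 11
New median = 11
Changed? no

Answer: no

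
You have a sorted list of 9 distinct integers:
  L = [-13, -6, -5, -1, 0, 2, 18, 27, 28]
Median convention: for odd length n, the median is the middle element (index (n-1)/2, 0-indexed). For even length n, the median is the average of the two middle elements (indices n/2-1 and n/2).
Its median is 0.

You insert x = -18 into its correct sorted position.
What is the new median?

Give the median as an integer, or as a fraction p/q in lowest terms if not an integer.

Old list (sorted, length 9): [-13, -6, -5, -1, 0, 2, 18, 27, 28]
Old median = 0
Insert x = -18
Old length odd (9). Middle was index 4 = 0.
New length even (10). New median = avg of two middle elements.
x = -18: 0 elements are < x, 9 elements are > x.
New sorted list: [-18, -13, -6, -5, -1, 0, 2, 18, 27, 28]
New median = -1/2

Answer: -1/2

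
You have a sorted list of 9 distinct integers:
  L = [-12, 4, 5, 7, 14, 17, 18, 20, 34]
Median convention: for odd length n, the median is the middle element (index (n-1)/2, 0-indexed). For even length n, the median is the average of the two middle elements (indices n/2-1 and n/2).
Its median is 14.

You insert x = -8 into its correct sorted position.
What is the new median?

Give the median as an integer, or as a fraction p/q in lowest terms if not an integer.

Answer: 21/2

Derivation:
Old list (sorted, length 9): [-12, 4, 5, 7, 14, 17, 18, 20, 34]
Old median = 14
Insert x = -8
Old length odd (9). Middle was index 4 = 14.
New length even (10). New median = avg of two middle elements.
x = -8: 1 elements are < x, 8 elements are > x.
New sorted list: [-12, -8, 4, 5, 7, 14, 17, 18, 20, 34]
New median = 21/2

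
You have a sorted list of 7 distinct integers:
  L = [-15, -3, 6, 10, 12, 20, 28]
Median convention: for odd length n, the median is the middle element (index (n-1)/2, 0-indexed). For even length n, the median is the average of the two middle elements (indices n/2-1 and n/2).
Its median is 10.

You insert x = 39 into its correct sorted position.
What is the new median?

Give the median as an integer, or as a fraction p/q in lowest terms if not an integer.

Answer: 11

Derivation:
Old list (sorted, length 7): [-15, -3, 6, 10, 12, 20, 28]
Old median = 10
Insert x = 39
Old length odd (7). Middle was index 3 = 10.
New length even (8). New median = avg of two middle elements.
x = 39: 7 elements are < x, 0 elements are > x.
New sorted list: [-15, -3, 6, 10, 12, 20, 28, 39]
New median = 11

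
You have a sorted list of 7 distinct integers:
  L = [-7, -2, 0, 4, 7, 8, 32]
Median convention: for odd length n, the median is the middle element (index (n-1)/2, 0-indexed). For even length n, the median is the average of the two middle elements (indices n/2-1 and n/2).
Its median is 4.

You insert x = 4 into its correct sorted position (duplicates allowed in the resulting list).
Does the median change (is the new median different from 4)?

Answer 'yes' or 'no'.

Answer: no

Derivation:
Old median = 4
Insert x = 4
New median = 4
Changed? no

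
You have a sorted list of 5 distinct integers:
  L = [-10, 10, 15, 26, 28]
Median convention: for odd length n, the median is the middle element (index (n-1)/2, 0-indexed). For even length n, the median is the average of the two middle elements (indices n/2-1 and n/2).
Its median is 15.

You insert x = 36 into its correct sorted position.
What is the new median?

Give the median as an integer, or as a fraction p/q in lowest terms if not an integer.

Answer: 41/2

Derivation:
Old list (sorted, length 5): [-10, 10, 15, 26, 28]
Old median = 15
Insert x = 36
Old length odd (5). Middle was index 2 = 15.
New length even (6). New median = avg of two middle elements.
x = 36: 5 elements are < x, 0 elements are > x.
New sorted list: [-10, 10, 15, 26, 28, 36]
New median = 41/2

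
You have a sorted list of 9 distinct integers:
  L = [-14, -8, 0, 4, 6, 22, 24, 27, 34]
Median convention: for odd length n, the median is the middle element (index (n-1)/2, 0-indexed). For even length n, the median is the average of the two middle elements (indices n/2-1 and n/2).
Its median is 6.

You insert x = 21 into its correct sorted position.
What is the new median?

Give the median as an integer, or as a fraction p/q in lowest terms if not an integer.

Old list (sorted, length 9): [-14, -8, 0, 4, 6, 22, 24, 27, 34]
Old median = 6
Insert x = 21
Old length odd (9). Middle was index 4 = 6.
New length even (10). New median = avg of two middle elements.
x = 21: 5 elements are < x, 4 elements are > x.
New sorted list: [-14, -8, 0, 4, 6, 21, 22, 24, 27, 34]
New median = 27/2

Answer: 27/2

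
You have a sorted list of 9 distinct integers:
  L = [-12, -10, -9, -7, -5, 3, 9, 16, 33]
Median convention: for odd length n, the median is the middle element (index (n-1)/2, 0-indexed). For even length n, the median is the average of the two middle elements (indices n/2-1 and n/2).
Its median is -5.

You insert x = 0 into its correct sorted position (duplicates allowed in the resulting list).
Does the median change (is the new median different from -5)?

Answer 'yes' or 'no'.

Answer: yes

Derivation:
Old median = -5
Insert x = 0
New median = -5/2
Changed? yes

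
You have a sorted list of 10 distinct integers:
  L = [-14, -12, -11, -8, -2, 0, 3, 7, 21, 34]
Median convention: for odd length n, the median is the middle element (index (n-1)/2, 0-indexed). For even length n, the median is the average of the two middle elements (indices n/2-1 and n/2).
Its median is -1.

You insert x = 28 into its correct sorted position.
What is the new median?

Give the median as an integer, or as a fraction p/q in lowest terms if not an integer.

Old list (sorted, length 10): [-14, -12, -11, -8, -2, 0, 3, 7, 21, 34]
Old median = -1
Insert x = 28
Old length even (10). Middle pair: indices 4,5 = -2,0.
New length odd (11). New median = single middle element.
x = 28: 9 elements are < x, 1 elements are > x.
New sorted list: [-14, -12, -11, -8, -2, 0, 3, 7, 21, 28, 34]
New median = 0

Answer: 0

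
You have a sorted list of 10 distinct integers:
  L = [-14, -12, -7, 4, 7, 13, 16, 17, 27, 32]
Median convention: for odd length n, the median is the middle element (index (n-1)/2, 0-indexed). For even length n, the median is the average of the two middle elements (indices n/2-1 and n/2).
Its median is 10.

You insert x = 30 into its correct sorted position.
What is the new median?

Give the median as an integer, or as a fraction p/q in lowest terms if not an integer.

Old list (sorted, length 10): [-14, -12, -7, 4, 7, 13, 16, 17, 27, 32]
Old median = 10
Insert x = 30
Old length even (10). Middle pair: indices 4,5 = 7,13.
New length odd (11). New median = single middle element.
x = 30: 9 elements are < x, 1 elements are > x.
New sorted list: [-14, -12, -7, 4, 7, 13, 16, 17, 27, 30, 32]
New median = 13

Answer: 13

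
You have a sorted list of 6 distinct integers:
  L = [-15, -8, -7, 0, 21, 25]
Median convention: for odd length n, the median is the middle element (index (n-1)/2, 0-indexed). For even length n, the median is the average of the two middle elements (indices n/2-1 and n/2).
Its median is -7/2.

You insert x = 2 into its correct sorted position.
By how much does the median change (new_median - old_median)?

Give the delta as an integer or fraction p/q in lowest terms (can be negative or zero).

Old median = -7/2
After inserting x = 2: new sorted = [-15, -8, -7, 0, 2, 21, 25]
New median = 0
Delta = 0 - -7/2 = 7/2

Answer: 7/2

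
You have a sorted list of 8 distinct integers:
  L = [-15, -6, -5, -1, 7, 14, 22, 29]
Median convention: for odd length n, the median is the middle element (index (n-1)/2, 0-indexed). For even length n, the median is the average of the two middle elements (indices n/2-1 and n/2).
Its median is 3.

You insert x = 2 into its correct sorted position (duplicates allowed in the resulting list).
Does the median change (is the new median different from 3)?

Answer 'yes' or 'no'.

Answer: yes

Derivation:
Old median = 3
Insert x = 2
New median = 2
Changed? yes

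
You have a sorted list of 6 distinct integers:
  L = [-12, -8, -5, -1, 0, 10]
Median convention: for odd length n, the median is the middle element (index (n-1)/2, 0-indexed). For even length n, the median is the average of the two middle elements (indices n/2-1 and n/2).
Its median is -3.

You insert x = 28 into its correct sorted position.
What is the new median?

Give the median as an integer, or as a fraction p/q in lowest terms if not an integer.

Old list (sorted, length 6): [-12, -8, -5, -1, 0, 10]
Old median = -3
Insert x = 28
Old length even (6). Middle pair: indices 2,3 = -5,-1.
New length odd (7). New median = single middle element.
x = 28: 6 elements are < x, 0 elements are > x.
New sorted list: [-12, -8, -5, -1, 0, 10, 28]
New median = -1

Answer: -1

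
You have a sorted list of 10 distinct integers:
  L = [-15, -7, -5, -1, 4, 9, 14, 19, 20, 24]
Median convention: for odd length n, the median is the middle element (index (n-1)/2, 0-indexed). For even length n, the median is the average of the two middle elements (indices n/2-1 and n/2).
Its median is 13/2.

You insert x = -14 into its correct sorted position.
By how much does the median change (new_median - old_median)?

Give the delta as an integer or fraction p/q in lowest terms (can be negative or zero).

Old median = 13/2
After inserting x = -14: new sorted = [-15, -14, -7, -5, -1, 4, 9, 14, 19, 20, 24]
New median = 4
Delta = 4 - 13/2 = -5/2

Answer: -5/2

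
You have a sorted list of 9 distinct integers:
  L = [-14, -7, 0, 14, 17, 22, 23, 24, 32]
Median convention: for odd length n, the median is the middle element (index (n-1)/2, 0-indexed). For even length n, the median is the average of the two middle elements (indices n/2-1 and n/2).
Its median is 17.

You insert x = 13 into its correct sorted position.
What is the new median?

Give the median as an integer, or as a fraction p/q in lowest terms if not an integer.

Answer: 31/2

Derivation:
Old list (sorted, length 9): [-14, -7, 0, 14, 17, 22, 23, 24, 32]
Old median = 17
Insert x = 13
Old length odd (9). Middle was index 4 = 17.
New length even (10). New median = avg of two middle elements.
x = 13: 3 elements are < x, 6 elements are > x.
New sorted list: [-14, -7, 0, 13, 14, 17, 22, 23, 24, 32]
New median = 31/2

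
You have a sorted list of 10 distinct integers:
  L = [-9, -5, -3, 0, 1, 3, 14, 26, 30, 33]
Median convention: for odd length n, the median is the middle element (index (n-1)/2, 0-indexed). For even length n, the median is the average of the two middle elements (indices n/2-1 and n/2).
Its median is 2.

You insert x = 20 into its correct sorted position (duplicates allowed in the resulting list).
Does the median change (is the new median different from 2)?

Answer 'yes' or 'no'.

Answer: yes

Derivation:
Old median = 2
Insert x = 20
New median = 3
Changed? yes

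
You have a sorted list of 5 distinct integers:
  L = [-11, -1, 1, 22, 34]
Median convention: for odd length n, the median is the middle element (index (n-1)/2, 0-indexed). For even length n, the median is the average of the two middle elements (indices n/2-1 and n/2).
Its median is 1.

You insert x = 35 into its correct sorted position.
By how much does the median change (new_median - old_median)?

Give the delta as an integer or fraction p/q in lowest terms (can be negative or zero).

Old median = 1
After inserting x = 35: new sorted = [-11, -1, 1, 22, 34, 35]
New median = 23/2
Delta = 23/2 - 1 = 21/2

Answer: 21/2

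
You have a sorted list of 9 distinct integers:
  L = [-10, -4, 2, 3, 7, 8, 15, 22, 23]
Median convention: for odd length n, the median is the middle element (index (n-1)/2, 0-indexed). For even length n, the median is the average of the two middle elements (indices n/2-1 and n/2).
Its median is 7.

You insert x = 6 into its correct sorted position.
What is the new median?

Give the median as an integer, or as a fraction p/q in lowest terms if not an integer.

Answer: 13/2

Derivation:
Old list (sorted, length 9): [-10, -4, 2, 3, 7, 8, 15, 22, 23]
Old median = 7
Insert x = 6
Old length odd (9). Middle was index 4 = 7.
New length even (10). New median = avg of two middle elements.
x = 6: 4 elements are < x, 5 elements are > x.
New sorted list: [-10, -4, 2, 3, 6, 7, 8, 15, 22, 23]
New median = 13/2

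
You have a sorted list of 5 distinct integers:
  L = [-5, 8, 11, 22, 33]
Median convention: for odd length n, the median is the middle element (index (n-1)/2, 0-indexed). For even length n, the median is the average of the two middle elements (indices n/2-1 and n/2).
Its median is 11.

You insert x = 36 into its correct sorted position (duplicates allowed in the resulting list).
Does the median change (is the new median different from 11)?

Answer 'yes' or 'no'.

Answer: yes

Derivation:
Old median = 11
Insert x = 36
New median = 33/2
Changed? yes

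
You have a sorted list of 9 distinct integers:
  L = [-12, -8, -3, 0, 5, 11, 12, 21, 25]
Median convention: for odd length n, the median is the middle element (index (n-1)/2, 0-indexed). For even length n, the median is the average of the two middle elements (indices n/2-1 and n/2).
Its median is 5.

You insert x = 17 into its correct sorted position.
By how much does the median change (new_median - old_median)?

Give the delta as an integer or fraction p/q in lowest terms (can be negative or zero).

Answer: 3

Derivation:
Old median = 5
After inserting x = 17: new sorted = [-12, -8, -3, 0, 5, 11, 12, 17, 21, 25]
New median = 8
Delta = 8 - 5 = 3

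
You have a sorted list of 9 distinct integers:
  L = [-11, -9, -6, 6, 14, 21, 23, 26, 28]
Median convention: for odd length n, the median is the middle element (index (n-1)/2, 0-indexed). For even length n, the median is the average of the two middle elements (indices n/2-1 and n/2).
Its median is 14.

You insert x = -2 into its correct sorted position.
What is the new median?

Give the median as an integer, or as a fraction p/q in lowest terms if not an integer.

Old list (sorted, length 9): [-11, -9, -6, 6, 14, 21, 23, 26, 28]
Old median = 14
Insert x = -2
Old length odd (9). Middle was index 4 = 14.
New length even (10). New median = avg of two middle elements.
x = -2: 3 elements are < x, 6 elements are > x.
New sorted list: [-11, -9, -6, -2, 6, 14, 21, 23, 26, 28]
New median = 10

Answer: 10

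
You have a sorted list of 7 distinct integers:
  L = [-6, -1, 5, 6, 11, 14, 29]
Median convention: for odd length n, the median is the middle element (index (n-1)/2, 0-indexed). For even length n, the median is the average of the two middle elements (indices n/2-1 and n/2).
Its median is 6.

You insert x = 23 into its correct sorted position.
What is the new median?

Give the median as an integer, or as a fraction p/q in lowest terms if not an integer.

Answer: 17/2

Derivation:
Old list (sorted, length 7): [-6, -1, 5, 6, 11, 14, 29]
Old median = 6
Insert x = 23
Old length odd (7). Middle was index 3 = 6.
New length even (8). New median = avg of two middle elements.
x = 23: 6 elements are < x, 1 elements are > x.
New sorted list: [-6, -1, 5, 6, 11, 14, 23, 29]
New median = 17/2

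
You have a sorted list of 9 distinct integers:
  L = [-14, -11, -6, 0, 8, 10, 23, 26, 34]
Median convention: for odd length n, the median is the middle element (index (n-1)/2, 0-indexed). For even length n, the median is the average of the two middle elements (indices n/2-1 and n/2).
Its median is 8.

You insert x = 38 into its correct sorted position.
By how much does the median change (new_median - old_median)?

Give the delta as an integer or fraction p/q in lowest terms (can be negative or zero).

Answer: 1

Derivation:
Old median = 8
After inserting x = 38: new sorted = [-14, -11, -6, 0, 8, 10, 23, 26, 34, 38]
New median = 9
Delta = 9 - 8 = 1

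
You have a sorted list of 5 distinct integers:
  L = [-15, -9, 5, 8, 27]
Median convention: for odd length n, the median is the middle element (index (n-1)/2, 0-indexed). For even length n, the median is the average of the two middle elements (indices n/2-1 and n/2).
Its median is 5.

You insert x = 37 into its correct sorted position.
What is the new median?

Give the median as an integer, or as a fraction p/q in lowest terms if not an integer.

Answer: 13/2

Derivation:
Old list (sorted, length 5): [-15, -9, 5, 8, 27]
Old median = 5
Insert x = 37
Old length odd (5). Middle was index 2 = 5.
New length even (6). New median = avg of two middle elements.
x = 37: 5 elements are < x, 0 elements are > x.
New sorted list: [-15, -9, 5, 8, 27, 37]
New median = 13/2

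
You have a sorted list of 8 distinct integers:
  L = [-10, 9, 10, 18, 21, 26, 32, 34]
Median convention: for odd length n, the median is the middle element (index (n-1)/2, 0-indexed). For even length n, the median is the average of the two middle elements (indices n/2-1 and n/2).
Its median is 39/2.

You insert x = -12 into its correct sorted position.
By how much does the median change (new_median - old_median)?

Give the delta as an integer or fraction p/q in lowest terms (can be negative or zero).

Answer: -3/2

Derivation:
Old median = 39/2
After inserting x = -12: new sorted = [-12, -10, 9, 10, 18, 21, 26, 32, 34]
New median = 18
Delta = 18 - 39/2 = -3/2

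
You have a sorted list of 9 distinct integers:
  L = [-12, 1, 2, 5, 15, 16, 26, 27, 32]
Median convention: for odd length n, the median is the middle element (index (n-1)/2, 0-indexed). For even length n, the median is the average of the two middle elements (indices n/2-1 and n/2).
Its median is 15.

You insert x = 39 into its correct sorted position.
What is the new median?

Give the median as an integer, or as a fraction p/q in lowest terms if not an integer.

Answer: 31/2

Derivation:
Old list (sorted, length 9): [-12, 1, 2, 5, 15, 16, 26, 27, 32]
Old median = 15
Insert x = 39
Old length odd (9). Middle was index 4 = 15.
New length even (10). New median = avg of two middle elements.
x = 39: 9 elements are < x, 0 elements are > x.
New sorted list: [-12, 1, 2, 5, 15, 16, 26, 27, 32, 39]
New median = 31/2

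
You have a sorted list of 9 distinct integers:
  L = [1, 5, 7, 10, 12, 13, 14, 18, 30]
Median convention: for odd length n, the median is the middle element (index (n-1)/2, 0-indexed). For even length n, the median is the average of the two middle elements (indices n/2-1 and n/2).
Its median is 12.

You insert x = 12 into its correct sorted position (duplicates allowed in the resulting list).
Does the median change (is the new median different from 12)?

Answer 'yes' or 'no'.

Old median = 12
Insert x = 12
New median = 12
Changed? no

Answer: no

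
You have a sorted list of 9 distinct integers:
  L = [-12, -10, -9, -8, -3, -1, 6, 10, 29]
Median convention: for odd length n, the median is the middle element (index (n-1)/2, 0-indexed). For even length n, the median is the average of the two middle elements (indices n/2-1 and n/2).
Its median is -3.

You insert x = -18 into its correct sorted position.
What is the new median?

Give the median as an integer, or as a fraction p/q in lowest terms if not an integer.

Answer: -11/2

Derivation:
Old list (sorted, length 9): [-12, -10, -9, -8, -3, -1, 6, 10, 29]
Old median = -3
Insert x = -18
Old length odd (9). Middle was index 4 = -3.
New length even (10). New median = avg of two middle elements.
x = -18: 0 elements are < x, 9 elements are > x.
New sorted list: [-18, -12, -10, -9, -8, -3, -1, 6, 10, 29]
New median = -11/2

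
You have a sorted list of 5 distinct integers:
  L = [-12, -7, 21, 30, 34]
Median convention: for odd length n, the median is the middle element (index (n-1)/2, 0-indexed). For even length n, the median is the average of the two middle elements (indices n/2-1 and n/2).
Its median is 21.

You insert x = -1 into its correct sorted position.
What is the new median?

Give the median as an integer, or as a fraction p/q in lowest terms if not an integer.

Old list (sorted, length 5): [-12, -7, 21, 30, 34]
Old median = 21
Insert x = -1
Old length odd (5). Middle was index 2 = 21.
New length even (6). New median = avg of two middle elements.
x = -1: 2 elements are < x, 3 elements are > x.
New sorted list: [-12, -7, -1, 21, 30, 34]
New median = 10

Answer: 10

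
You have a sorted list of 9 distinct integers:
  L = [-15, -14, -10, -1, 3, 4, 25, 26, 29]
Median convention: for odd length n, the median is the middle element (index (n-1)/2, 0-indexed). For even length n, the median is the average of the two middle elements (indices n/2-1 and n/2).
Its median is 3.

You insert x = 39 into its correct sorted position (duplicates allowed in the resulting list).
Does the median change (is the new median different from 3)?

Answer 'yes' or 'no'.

Old median = 3
Insert x = 39
New median = 7/2
Changed? yes

Answer: yes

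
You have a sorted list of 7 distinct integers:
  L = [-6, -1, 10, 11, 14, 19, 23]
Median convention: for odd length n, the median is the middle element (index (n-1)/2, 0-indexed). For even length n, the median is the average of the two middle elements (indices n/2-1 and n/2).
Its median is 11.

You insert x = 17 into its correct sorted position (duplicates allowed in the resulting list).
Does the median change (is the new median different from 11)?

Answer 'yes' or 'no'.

Answer: yes

Derivation:
Old median = 11
Insert x = 17
New median = 25/2
Changed? yes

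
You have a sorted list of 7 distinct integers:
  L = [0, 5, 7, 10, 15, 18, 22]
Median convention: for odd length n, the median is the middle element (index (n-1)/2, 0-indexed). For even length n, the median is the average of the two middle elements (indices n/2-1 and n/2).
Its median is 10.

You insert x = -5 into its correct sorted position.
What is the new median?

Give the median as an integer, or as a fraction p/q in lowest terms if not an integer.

Old list (sorted, length 7): [0, 5, 7, 10, 15, 18, 22]
Old median = 10
Insert x = -5
Old length odd (7). Middle was index 3 = 10.
New length even (8). New median = avg of two middle elements.
x = -5: 0 elements are < x, 7 elements are > x.
New sorted list: [-5, 0, 5, 7, 10, 15, 18, 22]
New median = 17/2

Answer: 17/2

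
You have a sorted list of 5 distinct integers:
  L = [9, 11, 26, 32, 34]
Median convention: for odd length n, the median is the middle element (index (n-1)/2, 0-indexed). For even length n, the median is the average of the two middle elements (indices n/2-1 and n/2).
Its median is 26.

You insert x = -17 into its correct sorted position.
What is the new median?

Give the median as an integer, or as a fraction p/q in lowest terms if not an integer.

Answer: 37/2

Derivation:
Old list (sorted, length 5): [9, 11, 26, 32, 34]
Old median = 26
Insert x = -17
Old length odd (5). Middle was index 2 = 26.
New length even (6). New median = avg of two middle elements.
x = -17: 0 elements are < x, 5 elements are > x.
New sorted list: [-17, 9, 11, 26, 32, 34]
New median = 37/2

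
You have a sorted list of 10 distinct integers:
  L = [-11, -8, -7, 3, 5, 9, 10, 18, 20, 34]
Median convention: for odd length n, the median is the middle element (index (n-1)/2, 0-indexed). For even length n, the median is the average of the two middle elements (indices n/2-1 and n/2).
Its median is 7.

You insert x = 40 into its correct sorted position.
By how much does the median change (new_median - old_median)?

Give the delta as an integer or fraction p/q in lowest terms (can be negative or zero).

Answer: 2

Derivation:
Old median = 7
After inserting x = 40: new sorted = [-11, -8, -7, 3, 5, 9, 10, 18, 20, 34, 40]
New median = 9
Delta = 9 - 7 = 2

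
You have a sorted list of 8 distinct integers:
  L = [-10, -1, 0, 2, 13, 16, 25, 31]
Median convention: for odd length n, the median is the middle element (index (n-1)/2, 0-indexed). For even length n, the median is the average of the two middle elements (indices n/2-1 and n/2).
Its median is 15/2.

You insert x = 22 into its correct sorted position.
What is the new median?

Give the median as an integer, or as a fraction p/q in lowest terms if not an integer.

Old list (sorted, length 8): [-10, -1, 0, 2, 13, 16, 25, 31]
Old median = 15/2
Insert x = 22
Old length even (8). Middle pair: indices 3,4 = 2,13.
New length odd (9). New median = single middle element.
x = 22: 6 elements are < x, 2 elements are > x.
New sorted list: [-10, -1, 0, 2, 13, 16, 22, 25, 31]
New median = 13

Answer: 13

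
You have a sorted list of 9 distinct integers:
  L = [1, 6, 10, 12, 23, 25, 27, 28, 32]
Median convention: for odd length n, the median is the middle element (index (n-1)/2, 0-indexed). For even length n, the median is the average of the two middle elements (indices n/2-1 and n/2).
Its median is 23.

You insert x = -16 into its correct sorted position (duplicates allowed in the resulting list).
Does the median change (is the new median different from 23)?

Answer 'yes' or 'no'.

Answer: yes

Derivation:
Old median = 23
Insert x = -16
New median = 35/2
Changed? yes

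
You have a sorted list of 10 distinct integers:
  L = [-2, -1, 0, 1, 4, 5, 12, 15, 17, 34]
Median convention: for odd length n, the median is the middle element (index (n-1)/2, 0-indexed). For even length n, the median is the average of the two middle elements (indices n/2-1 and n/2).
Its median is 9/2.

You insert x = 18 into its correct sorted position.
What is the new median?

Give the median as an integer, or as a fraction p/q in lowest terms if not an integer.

Answer: 5

Derivation:
Old list (sorted, length 10): [-2, -1, 0, 1, 4, 5, 12, 15, 17, 34]
Old median = 9/2
Insert x = 18
Old length even (10). Middle pair: indices 4,5 = 4,5.
New length odd (11). New median = single middle element.
x = 18: 9 elements are < x, 1 elements are > x.
New sorted list: [-2, -1, 0, 1, 4, 5, 12, 15, 17, 18, 34]
New median = 5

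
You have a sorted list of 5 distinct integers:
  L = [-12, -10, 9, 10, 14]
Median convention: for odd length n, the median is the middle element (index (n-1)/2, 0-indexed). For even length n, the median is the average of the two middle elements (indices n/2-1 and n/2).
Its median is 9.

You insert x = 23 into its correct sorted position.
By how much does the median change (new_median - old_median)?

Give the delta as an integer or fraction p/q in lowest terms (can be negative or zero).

Old median = 9
After inserting x = 23: new sorted = [-12, -10, 9, 10, 14, 23]
New median = 19/2
Delta = 19/2 - 9 = 1/2

Answer: 1/2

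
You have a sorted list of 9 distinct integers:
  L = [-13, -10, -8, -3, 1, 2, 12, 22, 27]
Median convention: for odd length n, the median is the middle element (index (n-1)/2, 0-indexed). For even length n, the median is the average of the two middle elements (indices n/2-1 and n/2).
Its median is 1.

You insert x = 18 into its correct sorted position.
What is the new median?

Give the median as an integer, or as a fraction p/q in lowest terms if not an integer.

Answer: 3/2

Derivation:
Old list (sorted, length 9): [-13, -10, -8, -3, 1, 2, 12, 22, 27]
Old median = 1
Insert x = 18
Old length odd (9). Middle was index 4 = 1.
New length even (10). New median = avg of two middle elements.
x = 18: 7 elements are < x, 2 elements are > x.
New sorted list: [-13, -10, -8, -3, 1, 2, 12, 18, 22, 27]
New median = 3/2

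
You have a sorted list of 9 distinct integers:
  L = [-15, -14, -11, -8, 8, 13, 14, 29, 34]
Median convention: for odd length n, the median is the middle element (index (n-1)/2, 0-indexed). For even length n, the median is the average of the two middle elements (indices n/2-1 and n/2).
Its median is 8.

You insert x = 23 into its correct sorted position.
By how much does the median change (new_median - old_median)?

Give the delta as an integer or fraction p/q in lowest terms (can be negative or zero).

Old median = 8
After inserting x = 23: new sorted = [-15, -14, -11, -8, 8, 13, 14, 23, 29, 34]
New median = 21/2
Delta = 21/2 - 8 = 5/2

Answer: 5/2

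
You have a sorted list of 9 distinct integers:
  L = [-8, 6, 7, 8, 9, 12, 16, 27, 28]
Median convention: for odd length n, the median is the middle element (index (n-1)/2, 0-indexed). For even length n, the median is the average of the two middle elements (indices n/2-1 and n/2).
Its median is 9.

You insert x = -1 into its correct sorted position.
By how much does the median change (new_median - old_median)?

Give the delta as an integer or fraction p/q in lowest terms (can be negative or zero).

Answer: -1/2

Derivation:
Old median = 9
After inserting x = -1: new sorted = [-8, -1, 6, 7, 8, 9, 12, 16, 27, 28]
New median = 17/2
Delta = 17/2 - 9 = -1/2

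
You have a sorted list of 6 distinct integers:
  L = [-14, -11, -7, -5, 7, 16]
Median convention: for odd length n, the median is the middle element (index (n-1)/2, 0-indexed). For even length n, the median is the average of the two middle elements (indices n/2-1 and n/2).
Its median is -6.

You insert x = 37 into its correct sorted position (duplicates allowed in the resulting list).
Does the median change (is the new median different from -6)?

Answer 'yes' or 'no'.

Answer: yes

Derivation:
Old median = -6
Insert x = 37
New median = -5
Changed? yes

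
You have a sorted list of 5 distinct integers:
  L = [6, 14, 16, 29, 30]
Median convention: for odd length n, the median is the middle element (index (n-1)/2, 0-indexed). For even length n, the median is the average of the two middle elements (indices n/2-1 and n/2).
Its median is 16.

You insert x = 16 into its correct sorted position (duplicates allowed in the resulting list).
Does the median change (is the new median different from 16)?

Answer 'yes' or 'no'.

Old median = 16
Insert x = 16
New median = 16
Changed? no

Answer: no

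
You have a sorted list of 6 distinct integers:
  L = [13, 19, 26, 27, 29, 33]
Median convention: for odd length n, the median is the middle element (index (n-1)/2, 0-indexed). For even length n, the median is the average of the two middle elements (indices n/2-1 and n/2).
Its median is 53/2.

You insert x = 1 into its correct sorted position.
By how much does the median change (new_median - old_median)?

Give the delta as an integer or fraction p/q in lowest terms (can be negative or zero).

Old median = 53/2
After inserting x = 1: new sorted = [1, 13, 19, 26, 27, 29, 33]
New median = 26
Delta = 26 - 53/2 = -1/2

Answer: -1/2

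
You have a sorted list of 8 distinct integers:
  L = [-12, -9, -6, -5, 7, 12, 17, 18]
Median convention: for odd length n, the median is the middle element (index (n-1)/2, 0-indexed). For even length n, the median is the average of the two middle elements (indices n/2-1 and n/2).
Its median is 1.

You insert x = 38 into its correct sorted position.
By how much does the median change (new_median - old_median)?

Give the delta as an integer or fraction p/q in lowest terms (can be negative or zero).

Old median = 1
After inserting x = 38: new sorted = [-12, -9, -6, -5, 7, 12, 17, 18, 38]
New median = 7
Delta = 7 - 1 = 6

Answer: 6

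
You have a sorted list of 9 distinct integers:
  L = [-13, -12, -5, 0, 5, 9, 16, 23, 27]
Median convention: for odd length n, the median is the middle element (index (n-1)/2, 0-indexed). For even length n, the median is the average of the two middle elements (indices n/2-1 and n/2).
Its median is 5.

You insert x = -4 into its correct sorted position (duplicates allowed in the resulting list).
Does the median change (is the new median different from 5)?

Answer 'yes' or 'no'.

Old median = 5
Insert x = -4
New median = 5/2
Changed? yes

Answer: yes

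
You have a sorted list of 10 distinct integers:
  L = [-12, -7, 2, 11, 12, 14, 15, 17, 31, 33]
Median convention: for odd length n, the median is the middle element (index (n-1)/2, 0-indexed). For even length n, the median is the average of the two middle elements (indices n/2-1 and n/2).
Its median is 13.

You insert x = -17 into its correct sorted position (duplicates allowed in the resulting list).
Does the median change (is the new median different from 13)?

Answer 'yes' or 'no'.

Old median = 13
Insert x = -17
New median = 12
Changed? yes

Answer: yes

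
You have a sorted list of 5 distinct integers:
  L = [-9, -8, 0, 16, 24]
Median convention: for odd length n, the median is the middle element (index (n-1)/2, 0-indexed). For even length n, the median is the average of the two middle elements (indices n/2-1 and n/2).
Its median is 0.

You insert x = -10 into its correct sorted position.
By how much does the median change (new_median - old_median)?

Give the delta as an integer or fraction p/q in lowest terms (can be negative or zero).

Answer: -4

Derivation:
Old median = 0
After inserting x = -10: new sorted = [-10, -9, -8, 0, 16, 24]
New median = -4
Delta = -4 - 0 = -4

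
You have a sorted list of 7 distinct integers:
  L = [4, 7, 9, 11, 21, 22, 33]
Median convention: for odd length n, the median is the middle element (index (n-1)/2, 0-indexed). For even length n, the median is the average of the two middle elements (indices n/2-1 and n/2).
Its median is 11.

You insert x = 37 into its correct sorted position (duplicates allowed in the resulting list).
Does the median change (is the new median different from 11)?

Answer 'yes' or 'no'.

Old median = 11
Insert x = 37
New median = 16
Changed? yes

Answer: yes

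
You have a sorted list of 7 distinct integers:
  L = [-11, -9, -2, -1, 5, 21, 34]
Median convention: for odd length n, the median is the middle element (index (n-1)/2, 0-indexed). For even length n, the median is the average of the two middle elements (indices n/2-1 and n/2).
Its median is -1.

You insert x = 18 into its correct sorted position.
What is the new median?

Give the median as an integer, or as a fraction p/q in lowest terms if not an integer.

Answer: 2

Derivation:
Old list (sorted, length 7): [-11, -9, -2, -1, 5, 21, 34]
Old median = -1
Insert x = 18
Old length odd (7). Middle was index 3 = -1.
New length even (8). New median = avg of two middle elements.
x = 18: 5 elements are < x, 2 elements are > x.
New sorted list: [-11, -9, -2, -1, 5, 18, 21, 34]
New median = 2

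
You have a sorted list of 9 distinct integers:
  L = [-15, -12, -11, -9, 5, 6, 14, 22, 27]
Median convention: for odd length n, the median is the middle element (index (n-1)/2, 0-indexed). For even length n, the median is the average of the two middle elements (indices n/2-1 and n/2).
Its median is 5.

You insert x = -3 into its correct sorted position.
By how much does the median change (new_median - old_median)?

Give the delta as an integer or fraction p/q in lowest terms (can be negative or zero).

Old median = 5
After inserting x = -3: new sorted = [-15, -12, -11, -9, -3, 5, 6, 14, 22, 27]
New median = 1
Delta = 1 - 5 = -4

Answer: -4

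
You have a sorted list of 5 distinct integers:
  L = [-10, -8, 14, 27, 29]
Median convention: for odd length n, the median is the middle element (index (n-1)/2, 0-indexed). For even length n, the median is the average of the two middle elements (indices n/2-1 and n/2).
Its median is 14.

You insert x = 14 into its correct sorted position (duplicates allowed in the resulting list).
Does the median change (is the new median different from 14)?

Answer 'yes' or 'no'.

Old median = 14
Insert x = 14
New median = 14
Changed? no

Answer: no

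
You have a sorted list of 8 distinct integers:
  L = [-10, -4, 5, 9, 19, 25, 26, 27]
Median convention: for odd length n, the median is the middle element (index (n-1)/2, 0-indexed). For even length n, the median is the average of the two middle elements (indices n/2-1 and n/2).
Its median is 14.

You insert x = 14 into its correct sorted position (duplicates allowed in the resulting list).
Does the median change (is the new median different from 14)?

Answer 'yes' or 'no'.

Old median = 14
Insert x = 14
New median = 14
Changed? no

Answer: no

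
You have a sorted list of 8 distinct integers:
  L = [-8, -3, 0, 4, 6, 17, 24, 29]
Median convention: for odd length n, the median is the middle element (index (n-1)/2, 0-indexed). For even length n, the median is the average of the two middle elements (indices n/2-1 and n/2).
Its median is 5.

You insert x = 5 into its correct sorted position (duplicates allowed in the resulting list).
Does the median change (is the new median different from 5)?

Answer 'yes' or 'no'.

Old median = 5
Insert x = 5
New median = 5
Changed? no

Answer: no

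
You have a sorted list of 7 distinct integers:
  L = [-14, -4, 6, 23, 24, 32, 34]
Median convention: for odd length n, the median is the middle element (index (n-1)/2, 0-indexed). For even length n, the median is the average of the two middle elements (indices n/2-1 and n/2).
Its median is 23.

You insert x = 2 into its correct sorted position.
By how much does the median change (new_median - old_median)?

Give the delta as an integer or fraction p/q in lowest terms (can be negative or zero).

Old median = 23
After inserting x = 2: new sorted = [-14, -4, 2, 6, 23, 24, 32, 34]
New median = 29/2
Delta = 29/2 - 23 = -17/2

Answer: -17/2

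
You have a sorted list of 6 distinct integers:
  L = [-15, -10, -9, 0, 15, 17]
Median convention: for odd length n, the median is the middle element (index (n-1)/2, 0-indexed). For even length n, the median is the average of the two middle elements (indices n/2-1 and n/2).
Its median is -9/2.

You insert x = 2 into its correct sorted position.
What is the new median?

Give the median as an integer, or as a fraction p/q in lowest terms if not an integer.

Old list (sorted, length 6): [-15, -10, -9, 0, 15, 17]
Old median = -9/2
Insert x = 2
Old length even (6). Middle pair: indices 2,3 = -9,0.
New length odd (7). New median = single middle element.
x = 2: 4 elements are < x, 2 elements are > x.
New sorted list: [-15, -10, -9, 0, 2, 15, 17]
New median = 0

Answer: 0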